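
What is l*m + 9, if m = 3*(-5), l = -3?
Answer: 54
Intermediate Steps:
m = -15
l*m + 9 = -3*(-15) + 9 = 45 + 9 = 54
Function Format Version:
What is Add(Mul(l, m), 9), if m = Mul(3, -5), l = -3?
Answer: 54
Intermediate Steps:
m = -15
Add(Mul(l, m), 9) = Add(Mul(-3, -15), 9) = Add(45, 9) = 54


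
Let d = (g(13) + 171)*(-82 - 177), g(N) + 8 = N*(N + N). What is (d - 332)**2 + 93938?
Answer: 16923762219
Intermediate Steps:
g(N) = -8 + 2*N**2 (g(N) = -8 + N*(N + N) = -8 + N*(2*N) = -8 + 2*N**2)
d = -129759 (d = ((-8 + 2*13**2) + 171)*(-82 - 177) = ((-8 + 2*169) + 171)*(-259) = ((-8 + 338) + 171)*(-259) = (330 + 171)*(-259) = 501*(-259) = -129759)
(d - 332)**2 + 93938 = (-129759 - 332)**2 + 93938 = (-130091)**2 + 93938 = 16923668281 + 93938 = 16923762219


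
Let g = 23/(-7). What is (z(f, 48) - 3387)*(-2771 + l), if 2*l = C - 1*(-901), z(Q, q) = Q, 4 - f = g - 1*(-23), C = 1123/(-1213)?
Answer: 67058297632/8491 ≈ 7.8976e+6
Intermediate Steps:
g = -23/7 (g = 23*(-⅐) = -23/7 ≈ -3.2857)
C = -1123/1213 (C = 1123*(-1/1213) = -1123/1213 ≈ -0.92580)
f = -110/7 (f = 4 - (-23/7 - 1*(-23)) = 4 - (-23/7 + 23) = 4 - 1*138/7 = 4 - 138/7 = -110/7 ≈ -15.714)
l = 545895/1213 (l = (-1123/1213 - 1*(-901))/2 = (-1123/1213 + 901)/2 = (½)*(1091790/1213) = 545895/1213 ≈ 450.04)
(z(f, 48) - 3387)*(-2771 + l) = (-110/7 - 3387)*(-2771 + 545895/1213) = -23819/7*(-2815328/1213) = 67058297632/8491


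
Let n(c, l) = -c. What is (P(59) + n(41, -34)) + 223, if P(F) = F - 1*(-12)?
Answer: 253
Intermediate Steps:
P(F) = 12 + F (P(F) = F + 12 = 12 + F)
(P(59) + n(41, -34)) + 223 = ((12 + 59) - 1*41) + 223 = (71 - 41) + 223 = 30 + 223 = 253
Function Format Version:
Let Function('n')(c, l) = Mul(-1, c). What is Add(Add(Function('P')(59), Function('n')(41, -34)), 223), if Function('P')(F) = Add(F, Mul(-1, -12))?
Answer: 253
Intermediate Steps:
Function('P')(F) = Add(12, F) (Function('P')(F) = Add(F, 12) = Add(12, F))
Add(Add(Function('P')(59), Function('n')(41, -34)), 223) = Add(Add(Add(12, 59), Mul(-1, 41)), 223) = Add(Add(71, -41), 223) = Add(30, 223) = 253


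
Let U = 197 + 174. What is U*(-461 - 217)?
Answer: -251538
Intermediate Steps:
U = 371
U*(-461 - 217) = 371*(-461 - 217) = 371*(-678) = -251538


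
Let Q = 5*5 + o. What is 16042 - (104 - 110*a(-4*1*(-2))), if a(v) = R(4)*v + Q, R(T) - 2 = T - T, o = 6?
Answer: 21108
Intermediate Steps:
R(T) = 2 (R(T) = 2 + (T - T) = 2 + 0 = 2)
Q = 31 (Q = 5*5 + 6 = 25 + 6 = 31)
a(v) = 31 + 2*v (a(v) = 2*v + 31 = 31 + 2*v)
16042 - (104 - 110*a(-4*1*(-2))) = 16042 - (104 - 110*(31 + 2*(-4*1*(-2)))) = 16042 - (104 - 110*(31 + 2*(-4*(-2)))) = 16042 - (104 - 110*(31 + 2*8)) = 16042 - (104 - 110*(31 + 16)) = 16042 - (104 - 110*47) = 16042 - (104 - 5170) = 16042 - 1*(-5066) = 16042 + 5066 = 21108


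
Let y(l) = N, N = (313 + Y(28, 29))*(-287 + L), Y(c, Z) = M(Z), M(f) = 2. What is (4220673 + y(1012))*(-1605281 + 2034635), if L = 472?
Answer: 1837183439592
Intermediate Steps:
Y(c, Z) = 2
N = 58275 (N = (313 + 2)*(-287 + 472) = 315*185 = 58275)
y(l) = 58275
(4220673 + y(1012))*(-1605281 + 2034635) = (4220673 + 58275)*(-1605281 + 2034635) = 4278948*429354 = 1837183439592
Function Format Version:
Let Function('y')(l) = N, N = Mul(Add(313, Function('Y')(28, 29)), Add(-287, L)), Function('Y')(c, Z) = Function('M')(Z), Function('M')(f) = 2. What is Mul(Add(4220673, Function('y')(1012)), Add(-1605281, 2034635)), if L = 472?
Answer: 1837183439592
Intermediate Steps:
Function('Y')(c, Z) = 2
N = 58275 (N = Mul(Add(313, 2), Add(-287, 472)) = Mul(315, 185) = 58275)
Function('y')(l) = 58275
Mul(Add(4220673, Function('y')(1012)), Add(-1605281, 2034635)) = Mul(Add(4220673, 58275), Add(-1605281, 2034635)) = Mul(4278948, 429354) = 1837183439592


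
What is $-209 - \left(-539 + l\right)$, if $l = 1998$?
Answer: $-1668$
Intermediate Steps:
$-209 - \left(-539 + l\right) = -209 - \left(-539 + 1998\right) = -209 - 1459 = -1668$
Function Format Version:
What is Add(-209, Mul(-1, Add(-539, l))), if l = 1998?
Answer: -1668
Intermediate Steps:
Add(-209, Mul(-1, Add(-539, l))) = Add(-209, Mul(-1, Add(-539, 1998))) = Add(-209, Mul(-1, 1459)) = Add(-209, -1459) = -1668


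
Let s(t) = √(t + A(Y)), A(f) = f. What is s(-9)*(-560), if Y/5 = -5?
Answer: -560*I*√34 ≈ -3265.3*I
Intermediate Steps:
Y = -25 (Y = 5*(-5) = -25)
s(t) = √(-25 + t) (s(t) = √(t - 25) = √(-25 + t))
s(-9)*(-560) = √(-25 - 9)*(-560) = √(-34)*(-560) = (I*√34)*(-560) = -560*I*√34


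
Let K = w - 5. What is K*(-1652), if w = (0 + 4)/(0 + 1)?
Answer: 1652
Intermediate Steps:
w = 4 (w = 4/1 = 4*1 = 4)
K = -1 (K = 4 - 5 = -1)
K*(-1652) = -1*(-1652) = 1652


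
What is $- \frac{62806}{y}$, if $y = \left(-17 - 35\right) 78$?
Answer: $\frac{31403}{2028} \approx 15.485$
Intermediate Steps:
$y = -4056$ ($y = \left(-52\right) 78 = -4056$)
$- \frac{62806}{y} = - \frac{62806}{-4056} = \left(-62806\right) \left(- \frac{1}{4056}\right) = \frac{31403}{2028}$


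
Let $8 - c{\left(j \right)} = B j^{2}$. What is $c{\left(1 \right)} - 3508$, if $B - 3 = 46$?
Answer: $-3549$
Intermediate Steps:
$B = 49$ ($B = 3 + 46 = 49$)
$c{\left(j \right)} = 8 - 49 j^{2}$
$c{\left(1 \right)} - 3508 = \left(8 - 49 \cdot 1^{2}\right) - 3508 = \left(8 - 49\right) - 3508 = -41 - 3508 = -3549$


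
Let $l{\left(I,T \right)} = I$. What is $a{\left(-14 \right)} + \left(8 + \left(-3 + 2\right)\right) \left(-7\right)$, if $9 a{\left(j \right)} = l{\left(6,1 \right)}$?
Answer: $- \frac{145}{3} \approx -48.333$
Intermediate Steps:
$a{\left(j \right)} = \frac{2}{3}$ ($a{\left(j \right)} = \frac{1}{9} \cdot 6 = \frac{2}{3}$)
$a{\left(-14 \right)} + \left(8 + \left(-3 + 2\right)\right) \left(-7\right) = \frac{2}{3} + \left(8 + \left(-3 + 2\right)\right) \left(-7\right) = \frac{2}{3} + \left(8 - 1\right) \left(-7\right) = \frac{2}{3} + 7 \left(-7\right) = \frac{2}{3} - 49 = - \frac{145}{3}$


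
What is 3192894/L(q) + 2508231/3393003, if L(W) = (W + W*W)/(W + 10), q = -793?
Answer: -2574697736905/646932572 ≈ -3979.9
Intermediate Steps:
L(W) = (W + W²)/(10 + W)
3192894/L(q) + 2508231/3393003 = 3192894/((-793*(1 - 793)/(10 - 793))) + 2508231/3393003 = 3192894/((-793*(-792)/(-783))) + 2508231*(1/3393003) = 3192894/((-793*(-1/783)*(-792))) + 836077/1131001 = 3192894/(-69784/87) + 836077/1131001 = 3192894*(-87/69784) + 836077/1131001 = -138890889/34892 + 836077/1131001 = -2574697736905/646932572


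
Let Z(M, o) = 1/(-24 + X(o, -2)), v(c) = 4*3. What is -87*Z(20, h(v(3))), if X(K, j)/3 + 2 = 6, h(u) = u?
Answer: 29/4 ≈ 7.2500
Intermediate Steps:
v(c) = 12
X(K, j) = 12 (X(K, j) = -6 + 3*6 = -6 + 18 = 12)
Z(M, o) = -1/12 (Z(M, o) = 1/(-24 + 12) = 1/(-12) = -1/12)
-87*Z(20, h(v(3))) = -87*(-1/12) = 29/4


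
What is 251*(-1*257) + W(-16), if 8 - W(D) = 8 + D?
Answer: -64491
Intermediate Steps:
W(D) = -D (W(D) = 8 - (8 + D) = 8 + (-8 - D) = -D)
251*(-1*257) + W(-16) = 251*(-1*257) - 1*(-16) = 251*(-257) + 16 = -64507 + 16 = -64491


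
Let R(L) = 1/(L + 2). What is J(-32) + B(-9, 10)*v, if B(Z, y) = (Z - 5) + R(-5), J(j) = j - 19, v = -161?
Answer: 6770/3 ≈ 2256.7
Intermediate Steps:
R(L) = 1/(2 + L)
J(j) = -19 + j
B(Z, y) = -16/3 + Z (B(Z, y) = (Z - 5) + 1/(2 - 5) = (-5 + Z) + 1/(-3) = (-5 + Z) - ⅓ = -16/3 + Z)
J(-32) + B(-9, 10)*v = (-19 - 32) + (-16/3 - 9)*(-161) = -51 - 43/3*(-161) = -51 + 6923/3 = 6770/3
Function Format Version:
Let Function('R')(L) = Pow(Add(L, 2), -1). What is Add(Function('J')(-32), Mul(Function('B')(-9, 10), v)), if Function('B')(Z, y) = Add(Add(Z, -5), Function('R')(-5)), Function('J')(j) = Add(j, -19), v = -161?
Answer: Rational(6770, 3) ≈ 2256.7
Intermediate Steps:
Function('R')(L) = Pow(Add(2, L), -1)
Function('J')(j) = Add(-19, j)
Function('B')(Z, y) = Add(Rational(-16, 3), Z) (Function('B')(Z, y) = Add(Add(Z, -5), Pow(Add(2, -5), -1)) = Add(Add(-5, Z), Pow(-3, -1)) = Add(Add(-5, Z), Rational(-1, 3)) = Add(Rational(-16, 3), Z))
Add(Function('J')(-32), Mul(Function('B')(-9, 10), v)) = Add(Add(-19, -32), Mul(Add(Rational(-16, 3), -9), -161)) = Add(-51, Mul(Rational(-43, 3), -161)) = Add(-51, Rational(6923, 3)) = Rational(6770, 3)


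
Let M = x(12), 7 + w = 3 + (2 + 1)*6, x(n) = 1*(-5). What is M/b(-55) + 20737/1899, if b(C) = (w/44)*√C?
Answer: 20737/1899 + 2*I*√55/7 ≈ 10.92 + 2.1189*I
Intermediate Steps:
x(n) = -5
w = 14 (w = -7 + (3 + (2 + 1)*6) = -7 + (3 + 3*6) = -7 + (3 + 18) = -7 + 21 = 14)
b(C) = 7*√C/22 (b(C) = (14/44)*√C = (14*(1/44))*√C = 7*√C/22)
M = -5
M/b(-55) + 20737/1899 = -5*(-2*I*√55/35) + 20737/1899 = -(-2)*I*√55/7 + 20737/1899 = 2*I*√55/7 + 20737/1899 = 20737/1899 + 2*I*√55/7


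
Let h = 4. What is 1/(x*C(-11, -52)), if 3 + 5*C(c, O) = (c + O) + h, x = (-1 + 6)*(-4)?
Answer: 1/248 ≈ 0.0040323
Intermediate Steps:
x = -20 (x = 5*(-4) = -20)
C(c, O) = ⅕ + O/5 + c/5 (C(c, O) = -⅗ + ((c + O) + 4)/5 = -⅗ + ((O + c) + 4)/5 = -⅗ + (4 + O + c)/5 = -⅗ + (⅘ + O/5 + c/5) = ⅕ + O/5 + c/5)
1/(x*C(-11, -52)) = 1/(-20*(⅕ + (⅕)*(-52) + (⅕)*(-11))) = 1/(-20*(⅕ - 52/5 - 11/5)) = 1/(-20*(-62/5)) = 1/248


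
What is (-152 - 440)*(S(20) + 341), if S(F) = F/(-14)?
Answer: -1407184/7 ≈ -2.0103e+5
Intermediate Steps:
S(F) = -F/14 (S(F) = F*(-1/14) = -F/14)
(-152 - 440)*(S(20) + 341) = (-152 - 440)*(-1/14*20 + 341) = -592*(-10/7 + 341) = -592*2377/7 = -1407184/7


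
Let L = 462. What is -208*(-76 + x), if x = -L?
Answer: 111904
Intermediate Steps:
x = -462 (x = -1*462 = -462)
-208*(-76 + x) = -208*(-76 - 462) = -208*(-538) = 111904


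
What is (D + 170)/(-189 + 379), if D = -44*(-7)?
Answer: 239/95 ≈ 2.5158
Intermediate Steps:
D = 308
(D + 170)/(-189 + 379) = (308 + 170)/(-189 + 379) = 478/190 = 478*(1/190) = 239/95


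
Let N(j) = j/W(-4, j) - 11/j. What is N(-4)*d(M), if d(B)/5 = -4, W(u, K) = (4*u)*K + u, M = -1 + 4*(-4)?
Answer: -161/3 ≈ -53.667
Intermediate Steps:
M = -17 (M = -1 - 16 = -17)
W(u, K) = u + 4*K*u (W(u, K) = 4*K*u + u = u + 4*K*u)
N(j) = -11/j + j/(-4 - 16*j) (N(j) = j/((-4*(1 + 4*j))) - 11/j = j/(-4 - 16*j) - 11/j = -11/j + j/(-4 - 16*j))
d(B) = -20 (d(B) = 5*(-4) = -20)
N(-4)*d(M) = ((¼)*(44 + (-4)² + 176*(-4))/(-4*(-1 - 4*(-4))))*(-20) = ((¼)*(-¼)*(44 + 16 - 704)/(-1 + 16))*(-20) = ((¼)*(-¼)*(-644)/15)*(-20) = ((¼)*(-¼)*(1/15)*(-644))*(-20) = (161/60)*(-20) = -161/3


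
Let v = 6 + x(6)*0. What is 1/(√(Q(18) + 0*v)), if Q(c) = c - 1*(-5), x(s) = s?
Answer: √23/23 ≈ 0.20851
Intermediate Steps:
Q(c) = 5 + c (Q(c) = c + 5 = 5 + c)
v = 6 (v = 6 + 6*0 = 6 + 0 = 6)
1/(√(Q(18) + 0*v)) = 1/(√((5 + 18) + 0*6)) = 1/(√(23 + 0)) = 1/(√23) = √23/23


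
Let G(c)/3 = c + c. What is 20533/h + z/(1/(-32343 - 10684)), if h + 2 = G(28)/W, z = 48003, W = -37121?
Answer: -21955577497529/10630 ≈ -2.0654e+9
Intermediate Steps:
G(c) = 6*c (G(c) = 3*(c + c) = 3*(2*c) = 6*c)
h = -10630/5303 (h = -2 + (6*28)/(-37121) = -2 + 168*(-1/37121) = -2 - 24/5303 = -10630/5303 ≈ -2.0045)
20533/h + z/(1/(-32343 - 10684)) = 20533/(-10630/5303) + 48003/(1/(-32343 - 10684)) = 20533*(-5303/10630) + 48003/(1/(-43027)) = -108886499/10630 + 48003/(-1/43027) = -108886499/10630 + 48003*(-43027) = -108886499/10630 - 2065425081 = -21955577497529/10630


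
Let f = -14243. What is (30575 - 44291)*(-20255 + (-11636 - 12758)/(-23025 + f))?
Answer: 2588342745834/9317 ≈ 2.7781e+8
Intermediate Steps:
(30575 - 44291)*(-20255 + (-11636 - 12758)/(-23025 + f)) = (30575 - 44291)*(-20255 + (-11636 - 12758)/(-23025 - 14243)) = -13716*(-20255 - 24394/(-37268)) = -13716*(-20255 - 24394*(-1/37268)) = -13716*(-20255 + 12197/18634) = -13716*(-377419473/18634) = 2588342745834/9317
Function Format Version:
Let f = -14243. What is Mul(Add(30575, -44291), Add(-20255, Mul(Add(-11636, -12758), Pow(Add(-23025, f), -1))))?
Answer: Rational(2588342745834, 9317) ≈ 2.7781e+8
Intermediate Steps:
Mul(Add(30575, -44291), Add(-20255, Mul(Add(-11636, -12758), Pow(Add(-23025, f), -1)))) = Mul(Add(30575, -44291), Add(-20255, Mul(Add(-11636, -12758), Pow(Add(-23025, -14243), -1)))) = Mul(-13716, Add(-20255, Mul(-24394, Pow(-37268, -1)))) = Mul(-13716, Add(-20255, Mul(-24394, Rational(-1, 37268)))) = Mul(-13716, Add(-20255, Rational(12197, 18634))) = Mul(-13716, Rational(-377419473, 18634)) = Rational(2588342745834, 9317)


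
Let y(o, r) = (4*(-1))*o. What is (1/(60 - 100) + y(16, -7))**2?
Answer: 6558721/1600 ≈ 4099.2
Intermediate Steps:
y(o, r) = -4*o
(1/(60 - 100) + y(16, -7))**2 = (1/(60 - 100) - 4*16)**2 = (1/(-40) - 64)**2 = (-1/40 - 64)**2 = (-2561/40)**2 = 6558721/1600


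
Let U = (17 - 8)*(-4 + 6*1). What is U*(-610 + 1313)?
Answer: 12654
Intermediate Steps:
U = 18 (U = 9*(-4 + 6) = 9*2 = 18)
U*(-610 + 1313) = 18*(-610 + 1313) = 18*703 = 12654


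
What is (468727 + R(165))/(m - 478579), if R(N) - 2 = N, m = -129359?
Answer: -78149/101323 ≈ -0.77129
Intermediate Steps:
R(N) = 2 + N
(468727 + R(165))/(m - 478579) = (468727 + (2 + 165))/(-129359 - 478579) = (468727 + 167)/(-607938) = 468894*(-1/607938) = -78149/101323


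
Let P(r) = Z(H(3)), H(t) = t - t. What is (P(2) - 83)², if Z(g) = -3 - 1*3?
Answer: 7921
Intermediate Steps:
H(t) = 0
Z(g) = -6 (Z(g) = -3 - 3 = -6)
P(r) = -6
(P(2) - 83)² = (-6 - 83)² = (-89)² = 7921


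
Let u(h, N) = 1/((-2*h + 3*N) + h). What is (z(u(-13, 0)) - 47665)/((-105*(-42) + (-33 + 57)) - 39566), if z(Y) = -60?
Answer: 47725/35132 ≈ 1.3584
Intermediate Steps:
u(h, N) = 1/(-h + 3*N)
(z(u(-13, 0)) - 47665)/((-105*(-42) + (-33 + 57)) - 39566) = (-60 - 47665)/((-105*(-42) + (-33 + 57)) - 39566) = -47725/((4410 + 24) - 39566) = -47725/(4434 - 39566) = -47725/(-35132) = -47725*(-1/35132) = 47725/35132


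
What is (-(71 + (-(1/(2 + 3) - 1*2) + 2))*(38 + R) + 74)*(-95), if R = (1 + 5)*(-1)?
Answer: 220362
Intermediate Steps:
R = -6 (R = 6*(-1) = -6)
(-(71 + (-(1/(2 + 3) - 1*2) + 2))*(38 + R) + 74)*(-95) = (-(71 + (-(1/(2 + 3) - 1*2) + 2))*(38 - 6) + 74)*(-95) = (-(71 + (-(1/5 - 2) + 2))*32 + 74)*(-95) = (-(71 + (-(⅕ - 2) + 2))*32 + 74)*(-95) = (-(71 + (-1*(-9/5) + 2))*32 + 74)*(-95) = (-(71 + (9/5 + 2))*32 + 74)*(-95) = (-(71 + 19/5)*32 + 74)*(-95) = (-374*32/5 + 74)*(-95) = (-1*11968/5 + 74)*(-95) = (-11968/5 + 74)*(-95) = -11598/5*(-95) = 220362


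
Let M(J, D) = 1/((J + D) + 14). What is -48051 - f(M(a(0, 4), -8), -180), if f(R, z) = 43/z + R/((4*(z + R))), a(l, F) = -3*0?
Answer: -4666209389/97110 ≈ -48051.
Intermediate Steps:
a(l, F) = 0
M(J, D) = 1/(14 + D + J) (M(J, D) = 1/((D + J) + 14) = 1/(14 + D + J))
f(R, z) = 43/z + R/(4*R + 4*z) (f(R, z) = 43/z + R/((4*(R + z))) = 43/z + R/(4*R + 4*z))
-48051 - f(M(a(0, 4), -8), -180) = -48051 - (172/(14 - 8 + 0) + 172*(-180) - 180/(14 - 8 + 0))/(4*(-180)*(1/(14 - 8 + 0) - 180)) = -48051 - (-1)*(172/6 - 30960 - 180/6)/(4*180*(1/6 - 180)) = -48051 - (-1)*(172*(1/6) - 30960 + (1/6)*(-180))/(4*180*(1/6 - 180)) = -48051 - (-1)*(86/3 - 30960 - 30)/(4*180*(-1079/6)) = -48051 - (-1)*(-6)*(-92884)/(4*180*1079*3) = -48051 - 1*(-23221/97110) = -48051 + 23221/97110 = -4666209389/97110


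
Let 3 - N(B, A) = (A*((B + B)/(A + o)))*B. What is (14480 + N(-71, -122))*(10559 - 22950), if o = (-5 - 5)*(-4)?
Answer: 262676809/41 ≈ 6.4068e+6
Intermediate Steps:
o = 40 (o = -10*(-4) = 40)
N(B, A) = 3 - 2*A*B²/(40 + A) (N(B, A) = 3 - A*((B + B)/(A + 40))*B = 3 - A*((2*B)/(40 + A))*B = 3 - A*(2*B/(40 + A))*B = 3 - 2*A*B/(40 + A)*B = 3 - 2*A*B²/(40 + A))
(14480 + N(-71, -122))*(10559 - 22950) = (14480 + (120 + 3*(-122) - 2*(-122)*(-71)²)/(40 - 122))*(10559 - 22950) = (14480 + (120 - 366 - 2*(-122)*5041)/(-82))*(-12391) = (14480 - (120 - 366 + 1230004)/82)*(-12391) = (14480 - 1/82*1229758)*(-12391) = (14480 - 614879/41)*(-12391) = -21199/41*(-12391) = 262676809/41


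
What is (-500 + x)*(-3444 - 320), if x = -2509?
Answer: 11325876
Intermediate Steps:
(-500 + x)*(-3444 - 320) = (-500 - 2509)*(-3444 - 320) = -3009*(-3764) = 11325876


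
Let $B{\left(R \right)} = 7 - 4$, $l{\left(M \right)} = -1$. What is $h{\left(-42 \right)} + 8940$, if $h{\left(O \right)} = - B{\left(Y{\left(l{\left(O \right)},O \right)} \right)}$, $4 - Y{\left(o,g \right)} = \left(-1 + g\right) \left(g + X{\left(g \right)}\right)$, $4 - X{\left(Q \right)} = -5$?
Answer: $8937$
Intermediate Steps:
$X{\left(Q \right)} = 9$ ($X{\left(Q \right)} = 4 - -5 = 4 + 5 = 9$)
$Y{\left(o,g \right)} = 4 - \left(-1 + g\right) \left(9 + g\right)$ ($Y{\left(o,g \right)} = 4 - \left(-1 + g\right) \left(g + 9\right) = 4 - \left(-1 + g\right) \left(9 + g\right)$)
$B{\left(R \right)} = 3$ ($B{\left(R \right)} = 7 - 4 = 3$)
$h{\left(O \right)} = -3$ ($h{\left(O \right)} = \left(-1\right) 3 = -3$)
$h{\left(-42 \right)} + 8940 = -3 + 8940 = 8937$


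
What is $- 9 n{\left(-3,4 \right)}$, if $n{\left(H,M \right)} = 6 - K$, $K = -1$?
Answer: $-63$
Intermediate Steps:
$n{\left(H,M \right)} = 7$ ($n{\left(H,M \right)} = 6 - -1 = 6 + 1 = 7$)
$- 9 n{\left(-3,4 \right)} = \left(-9\right) 7 = -63$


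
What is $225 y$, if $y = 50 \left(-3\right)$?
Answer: $-33750$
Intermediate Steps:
$y = -150$
$225 y = 225 \left(-150\right) = -33750$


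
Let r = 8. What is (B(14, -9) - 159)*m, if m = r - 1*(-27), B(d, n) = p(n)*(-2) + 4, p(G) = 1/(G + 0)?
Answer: -48755/9 ≈ -5417.2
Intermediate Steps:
p(G) = 1/G
B(d, n) = 4 - 2/n (B(d, n) = -2/n + 4 = 4 - 2/n)
m = 35 (m = 8 - 1*(-27) = 8 + 27 = 35)
(B(14, -9) - 159)*m = ((4 - 2/(-9)) - 159)*35 = ((4 - 2*(-1/9)) - 159)*35 = ((4 + 2/9) - 159)*35 = (38/9 - 159)*35 = -1393/9*35 = -48755/9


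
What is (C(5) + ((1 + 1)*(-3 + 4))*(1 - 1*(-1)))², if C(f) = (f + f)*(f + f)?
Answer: 10816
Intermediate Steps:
C(f) = 4*f² (C(f) = (2*f)*(2*f) = 4*f²)
(C(5) + ((1 + 1)*(-3 + 4))*(1 - 1*(-1)))² = (4*5² + ((1 + 1)*(-3 + 4))*(1 - 1*(-1)))² = (4*25 + (2*1)*(1 + 1))² = (100 + 2*2)² = (100 + 4)² = 104² = 10816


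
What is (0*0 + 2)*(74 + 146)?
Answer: 440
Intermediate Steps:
(0*0 + 2)*(74 + 146) = (0 + 2)*220 = 2*220 = 440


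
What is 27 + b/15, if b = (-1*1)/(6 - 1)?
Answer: 2024/75 ≈ 26.987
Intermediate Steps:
b = -⅕ (b = -1/5 = -1*⅕ = -⅕ ≈ -0.20000)
27 + b/15 = 27 - ⅕/15 = 27 - ⅕*1/15 = 27 - 1/75 = 2024/75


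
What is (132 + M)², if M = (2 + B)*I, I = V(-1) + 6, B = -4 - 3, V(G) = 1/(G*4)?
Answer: 170569/16 ≈ 10661.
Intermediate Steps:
V(G) = 1/(4*G)
B = -7
I = 23/4 (I = (¼)/(-1) + 6 = (¼)*(-1) + 6 = -¼ + 6 = 23/4 ≈ 5.7500)
M = -115/4 (M = (2 - 7)*(23/4) = -5*23/4 = -115/4 ≈ -28.750)
(132 + M)² = (132 - 115/4)² = (413/4)² = 170569/16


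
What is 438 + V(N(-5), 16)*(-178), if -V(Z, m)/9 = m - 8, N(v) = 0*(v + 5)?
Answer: 13254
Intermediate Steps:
N(v) = 0 (N(v) = 0*(5 + v) = 0)
V(Z, m) = 72 - 9*m (V(Z, m) = -9*(m - 8) = -9*(-8 + m) = 72 - 9*m)
438 + V(N(-5), 16)*(-178) = 438 + (72 - 9*16)*(-178) = 438 + (72 - 144)*(-178) = 438 - 72*(-178) = 438 + 12816 = 13254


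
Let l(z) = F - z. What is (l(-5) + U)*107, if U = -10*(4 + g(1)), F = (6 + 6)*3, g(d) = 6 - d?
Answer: -5243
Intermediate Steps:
F = 36 (F = 12*3 = 36)
l(z) = 36 - z
U = -90 (U = -10*(4 + (6 - 1*1)) = -10*(4 + (6 - 1)) = -10*(4 + 5) = -10*9 = -90)
(l(-5) + U)*107 = ((36 - 1*(-5)) - 90)*107 = ((36 + 5) - 90)*107 = (41 - 90)*107 = -49*107 = -5243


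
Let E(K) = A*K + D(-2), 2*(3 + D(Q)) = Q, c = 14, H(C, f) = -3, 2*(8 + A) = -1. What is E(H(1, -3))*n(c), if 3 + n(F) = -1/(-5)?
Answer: -301/5 ≈ -60.200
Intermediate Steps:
A = -17/2 (A = -8 + (½)*(-1) = -8 - ½ = -17/2 ≈ -8.5000)
D(Q) = -3 + Q/2
n(F) = -14/5 (n(F) = -3 - 1/(-5) = -3 - 1*(-⅕) = -3 + ⅕ = -14/5)
E(K) = -4 - 17*K/2 (E(K) = -17*K/2 + (-3 + (½)*(-2)) = -17*K/2 + (-3 - 1) = -17*K/2 - 4 = -4 - 17*K/2)
E(H(1, -3))*n(c) = (-4 - 17/2*(-3))*(-14/5) = (-4 + 51/2)*(-14/5) = (43/2)*(-14/5) = -301/5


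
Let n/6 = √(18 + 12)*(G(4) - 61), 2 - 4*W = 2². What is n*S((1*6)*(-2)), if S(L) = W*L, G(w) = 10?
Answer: -1836*√30 ≈ -10056.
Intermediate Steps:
W = -½ (W = ½ - ¼*2² = ½ - ¼*4 = ½ - 1 = -½ ≈ -0.50000)
n = -306*√30 (n = 6*(√(18 + 12)*(10 - 61)) = 6*(√30*(-51)) = 6*(-51*√30) = -306*√30 ≈ -1676.0)
S(L) = -L/2
n*S((1*6)*(-2)) = (-306*√30)*(-1*6*(-2)/2) = (-306*√30)*(-3*(-2)) = (-306*√30)*(-½*(-12)) = -306*√30*6 = -1836*√30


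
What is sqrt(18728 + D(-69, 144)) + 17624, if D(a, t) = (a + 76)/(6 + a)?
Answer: 17624 + sqrt(168551)/3 ≈ 17761.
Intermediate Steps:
D(a, t) = (76 + a)/(6 + a)
sqrt(18728 + D(-69, 144)) + 17624 = sqrt(18728 + (76 - 69)/(6 - 69)) + 17624 = sqrt(18728 + 7/(-63)) + 17624 = sqrt(18728 - 1/63*7) + 17624 = sqrt(18728 - 1/9) + 17624 = sqrt(168551/9) + 17624 = sqrt(168551)/3 + 17624 = 17624 + sqrt(168551)/3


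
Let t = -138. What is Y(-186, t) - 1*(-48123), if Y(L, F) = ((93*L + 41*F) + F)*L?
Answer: 4343607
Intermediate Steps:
Y(L, F) = L*(42*F + 93*L) (Y(L, F) = ((41*F + 93*L) + F)*L = (42*F + 93*L)*L = L*(42*F + 93*L))
Y(-186, t) - 1*(-48123) = 3*(-186)*(14*(-138) + 31*(-186)) - 1*(-48123) = 3*(-186)*(-1932 - 5766) + 48123 = 3*(-186)*(-7698) + 48123 = 4295484 + 48123 = 4343607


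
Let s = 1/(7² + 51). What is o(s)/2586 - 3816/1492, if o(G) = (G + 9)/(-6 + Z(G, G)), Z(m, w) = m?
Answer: -1478095429/577782222 ≈ -2.5582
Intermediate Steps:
s = 1/100 (s = 1/(49 + 51) = 1/100 ≈ 0.010000)
o(G) = (9 + G)/(-6 + G) (o(G) = (G + 9)/(-6 + G) = (9 + G)/(-6 + G))
o(s)/2586 - 3816/1492 = ((9 + 1/100)/(-6 + 1/100))/2586 - 3816/1492 = ((901/100)/(-599/100))*(1/2586) - 3816*1/1492 = -100/599*901/100*(1/2586) - 954/373 = -901/599*1/2586 - 954/373 = -901/1549014 - 954/373 = -1478095429/577782222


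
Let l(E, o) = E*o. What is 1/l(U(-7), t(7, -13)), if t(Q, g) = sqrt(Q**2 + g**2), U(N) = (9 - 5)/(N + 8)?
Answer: sqrt(218)/872 ≈ 0.016932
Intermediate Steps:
U(N) = 4/(8 + N)
1/l(U(-7), t(7, -13)) = 1/((4/(8 - 7))*sqrt(7**2 + (-13)**2)) = 1/((4/1)*sqrt(49 + 169)) = 1/((4*1)*sqrt(218)) = 1/(4*sqrt(218)) = sqrt(218)/872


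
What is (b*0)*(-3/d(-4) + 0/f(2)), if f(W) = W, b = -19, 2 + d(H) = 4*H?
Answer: 0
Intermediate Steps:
d(H) = -2 + 4*H
(b*0)*(-3/d(-4) + 0/f(2)) = (-19*0)*(-3/(-2 + 4*(-4)) + 0/2) = 0*(-3/(-2 - 16) + 0*(1/2)) = 0*(-3/(-18) + 0) = 0*(-3*(-1/18) + 0) = 0*(1/6 + 0) = 0*(1/6) = 0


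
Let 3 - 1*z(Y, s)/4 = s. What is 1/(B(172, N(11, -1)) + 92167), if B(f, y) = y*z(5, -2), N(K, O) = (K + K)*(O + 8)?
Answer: 1/95247 ≈ 1.0499e-5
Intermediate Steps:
N(K, O) = 2*K*(8 + O) (N(K, O) = (2*K)*(8 + O) = 2*K*(8 + O))
z(Y, s) = 12 - 4*s
B(f, y) = 20*y (B(f, y) = y*(12 - 4*(-2)) = y*(12 + 8) = y*20 = 20*y)
1/(B(172, N(11, -1)) + 92167) = 1/(20*(2*11*(8 - 1)) + 92167) = 1/(20*(2*11*7) + 92167) = 1/(20*154 + 92167) = 1/(3080 + 92167) = 1/95247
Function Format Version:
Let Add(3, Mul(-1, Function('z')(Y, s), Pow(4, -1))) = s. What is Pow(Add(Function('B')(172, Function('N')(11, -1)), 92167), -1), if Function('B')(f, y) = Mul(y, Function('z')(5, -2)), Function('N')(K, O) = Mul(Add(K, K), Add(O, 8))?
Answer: Rational(1, 95247) ≈ 1.0499e-5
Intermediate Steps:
Function('N')(K, O) = Mul(2, K, Add(8, O)) (Function('N')(K, O) = Mul(Mul(2, K), Add(8, O)) = Mul(2, K, Add(8, O)))
Function('z')(Y, s) = Add(12, Mul(-4, s))
Function('B')(f, y) = Mul(20, y) (Function('B')(f, y) = Mul(y, Add(12, Mul(-4, -2))) = Mul(y, Add(12, 8)) = Mul(y, 20) = Mul(20, y))
Pow(Add(Function('B')(172, Function('N')(11, -1)), 92167), -1) = Pow(Add(Mul(20, Mul(2, 11, Add(8, -1))), 92167), -1) = Pow(Add(Mul(20, Mul(2, 11, 7)), 92167), -1) = Pow(Add(Mul(20, 154), 92167), -1) = Pow(Add(3080, 92167), -1) = Pow(95247, -1) = Rational(1, 95247)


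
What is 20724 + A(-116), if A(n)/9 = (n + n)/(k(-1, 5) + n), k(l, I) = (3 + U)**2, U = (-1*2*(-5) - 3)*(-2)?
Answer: 101532/5 ≈ 20306.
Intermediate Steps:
U = -14 (U = (-2*(-5) - 3)*(-2) = (10 - 3)*(-2) = 7*(-2) = -14)
k(l, I) = 121 (k(l, I) = (3 - 14)**2 = (-11)**2 = 121)
A(n) = 18*n/(121 + n) (A(n) = 9*((n + n)/(121 + n)) = 9*((2*n)/(121 + n)) = 9*(2*n/(121 + n)) = 18*n/(121 + n))
20724 + A(-116) = 20724 + 18*(-116)/(121 - 116) = 20724 + 18*(-116)/5 = 20724 + 18*(-116)*(1/5) = 20724 - 2088/5 = 101532/5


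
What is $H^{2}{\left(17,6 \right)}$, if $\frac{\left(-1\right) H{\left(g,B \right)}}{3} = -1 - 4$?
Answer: $225$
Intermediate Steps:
$H{\left(g,B \right)} = 15$ ($H{\left(g,B \right)} = - 3 \left(-1 - 4\right) = \left(-3\right) \left(-5\right) = 15$)
$H^{2}{\left(17,6 \right)} = 15^{2} = 225$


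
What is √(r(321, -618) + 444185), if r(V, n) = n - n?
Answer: 49*√185 ≈ 666.47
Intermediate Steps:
r(V, n) = 0
√(r(321, -618) + 444185) = √(0 + 444185) = √444185 = 49*√185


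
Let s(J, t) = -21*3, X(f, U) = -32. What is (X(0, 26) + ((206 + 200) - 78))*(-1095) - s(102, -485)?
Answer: -324057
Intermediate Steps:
s(J, t) = -63
(X(0, 26) + ((206 + 200) - 78))*(-1095) - s(102, -485) = (-32 + ((206 + 200) - 78))*(-1095) - 1*(-63) = (-32 + (406 - 78))*(-1095) + 63 = (-32 + 328)*(-1095) + 63 = 296*(-1095) + 63 = -324120 + 63 = -324057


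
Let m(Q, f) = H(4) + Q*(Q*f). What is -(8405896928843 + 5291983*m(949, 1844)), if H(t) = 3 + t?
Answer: -8796845729180576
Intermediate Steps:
m(Q, f) = 7 + f*Q² (m(Q, f) = (3 + 4) + Q*(Q*f) = 7 + f*Q²)
-(8405896928843 + 5291983*m(949, 1844)) = -(8405933972724 + 8788439795207852) = -5291983/(1/(1588421 + (7 + 1660708244))) = -5291983/(1/(1588421 + 1660708251)) = -5291983/(1/1662296672) = -5291983/1/1662296672 = -5291983*1662296672 = -8796845729180576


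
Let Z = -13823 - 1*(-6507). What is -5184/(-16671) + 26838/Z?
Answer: -68248359/20327506 ≈ -3.3574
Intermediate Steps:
Z = -7316 (Z = -13823 + 6507 = -7316)
-5184/(-16671) + 26838/Z = -5184/(-16671) + 26838/(-7316) = -5184*(-1/16671) + 26838*(-1/7316) = 1728/5557 - 13419/3658 = -68248359/20327506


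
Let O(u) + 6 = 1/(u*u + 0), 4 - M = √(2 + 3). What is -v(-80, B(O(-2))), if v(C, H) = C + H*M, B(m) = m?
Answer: 103 - 23*√5/4 ≈ 90.143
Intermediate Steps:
M = 4 - √5 (M = 4 - √(2 + 3) = 4 - √5 ≈ 1.7639)
O(u) = -6 + u⁻² (O(u) = -6 + 1/(u*u + 0) = -6 + 1/(u² + 0) = -6 + 1/(u²) = -6 + u⁻²)
v(C, H) = C + H*(4 - √5)
-v(-80, B(O(-2))) = -(-80 + (-6 + (-2)⁻²)*(4 - √5)) = -(-80 + (-6 + ¼)*(4 - √5)) = -(-80 - 23*(4 - √5)/4) = -(-80 + (-23 + 23*√5/4)) = -(-103 + 23*√5/4) = 103 - 23*√5/4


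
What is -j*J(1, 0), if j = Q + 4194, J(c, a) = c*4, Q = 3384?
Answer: -30312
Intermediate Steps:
J(c, a) = 4*c
j = 7578 (j = 3384 + 4194 = 7578)
-j*J(1, 0) = -7578*4*1 = -7578*4 = -1*30312 = -30312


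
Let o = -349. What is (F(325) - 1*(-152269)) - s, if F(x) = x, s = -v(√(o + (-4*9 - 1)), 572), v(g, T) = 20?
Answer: 152614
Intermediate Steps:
s = -20 (s = -1*20 = -20)
(F(325) - 1*(-152269)) - s = (325 - 1*(-152269)) - 1*(-20) = (325 + 152269) + 20 = 152594 + 20 = 152614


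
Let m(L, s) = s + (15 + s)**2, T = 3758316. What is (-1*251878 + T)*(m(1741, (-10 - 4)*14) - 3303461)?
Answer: -11469194028448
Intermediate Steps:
(-1*251878 + T)*(m(1741, (-10 - 4)*14) - 3303461) = (-1*251878 + 3758316)*(((-10 - 4)*14 + (15 + (-10 - 4)*14)**2) - 3303461) = (-251878 + 3758316)*((-14*14 + (15 - 14*14)**2) - 3303461) = 3506438*((-196 + (15 - 196)**2) - 3303461) = 3506438*((-196 + (-181)**2) - 3303461) = 3506438*((-196 + 32761) - 3303461) = 3506438*(32565 - 3303461) = 3506438*(-3270896) = -11469194028448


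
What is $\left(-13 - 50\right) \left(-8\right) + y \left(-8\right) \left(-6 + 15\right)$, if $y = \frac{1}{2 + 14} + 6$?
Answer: $\frac{135}{2} \approx 67.5$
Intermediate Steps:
$y = \frac{97}{16}$ ($y = \frac{1}{16} + 6 = \frac{97}{16} \approx 6.0625$)
$\left(-13 - 50\right) \left(-8\right) + y \left(-8\right) \left(-6 + 15\right) = \left(-13 - 50\right) \left(-8\right) + \frac{97}{16} \left(-8\right) \left(-6 + 15\right) = \left(-63\right) \left(-8\right) - \frac{873}{2} = 504 - \frac{873}{2} = \frac{135}{2}$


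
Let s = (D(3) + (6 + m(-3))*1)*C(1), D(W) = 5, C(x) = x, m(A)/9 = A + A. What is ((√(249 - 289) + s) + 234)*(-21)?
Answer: -4011 - 42*I*√10 ≈ -4011.0 - 132.82*I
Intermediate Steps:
m(A) = 18*A (m(A) = 9*(A + A) = 9*(2*A) = 18*A)
s = -43 (s = (5 + (6 + 18*(-3))*1)*1 = (5 + (6 - 54)*1)*1 = (5 - 48*1)*1 = (5 - 48)*1 = -43*1 = -43)
((√(249 - 289) + s) + 234)*(-21) = ((√(249 - 289) - 43) + 234)*(-21) = ((√(-40) - 43) + 234)*(-21) = ((2*I*√10 - 43) + 234)*(-21) = ((-43 + 2*I*√10) + 234)*(-21) = (191 + 2*I*√10)*(-21) = -4011 - 42*I*√10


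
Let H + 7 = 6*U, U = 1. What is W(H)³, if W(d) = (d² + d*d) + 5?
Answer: 343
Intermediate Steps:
H = -1 (H = -7 + 6*1 = -7 + 6 = -1)
W(d) = 5 + 2*d² (W(d) = (d² + d²) + 5 = 2*d² + 5 = 5 + 2*d²)
W(H)³ = (5 + 2*(-1)²)³ = (5 + 2*1)³ = (5 + 2)³ = 7³ = 343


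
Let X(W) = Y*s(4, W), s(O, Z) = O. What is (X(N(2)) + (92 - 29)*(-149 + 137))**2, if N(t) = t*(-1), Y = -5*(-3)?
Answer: 484416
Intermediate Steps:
Y = 15
N(t) = -t
X(W) = 60 (X(W) = 15*4 = 60)
(X(N(2)) + (92 - 29)*(-149 + 137))**2 = (60 + (92 - 29)*(-149 + 137))**2 = (60 + 63*(-12))**2 = (60 - 756)**2 = (-696)**2 = 484416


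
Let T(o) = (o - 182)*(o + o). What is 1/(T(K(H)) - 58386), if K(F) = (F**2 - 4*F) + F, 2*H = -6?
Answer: -1/64290 ≈ -1.5555e-5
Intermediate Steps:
H = -3 (H = (1/2)*(-6) = -3)
K(F) = F**2 - 3*F
T(o) = 2*o*(-182 + o) (T(o) = (-182 + o)*(2*o) = 2*o*(-182 + o))
1/(T(K(H)) - 58386) = 1/(2*(-3*(-3 - 3))*(-182 - 3*(-3 - 3)) - 58386) = 1/(2*(-3*(-6))*(-182 - 3*(-6)) - 58386) = 1/(2*18*(-182 + 18) - 58386) = 1/(2*18*(-164) - 58386) = 1/(-5904 - 58386) = 1/(-64290) = -1/64290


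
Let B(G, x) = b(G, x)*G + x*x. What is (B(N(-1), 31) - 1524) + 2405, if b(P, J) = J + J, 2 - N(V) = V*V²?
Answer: 2028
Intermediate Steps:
N(V) = 2 - V³ (N(V) = 2 - V*V² = 2 - V³)
b(P, J) = 2*J
B(G, x) = x² + 2*G*x (B(G, x) = (2*x)*G + x*x = 2*G*x + x² = x² + 2*G*x)
(B(N(-1), 31) - 1524) + 2405 = (31*(31 + 2*(2 - 1*(-1)³)) - 1524) + 2405 = (31*(31 + 2*(2 - 1*(-1))) - 1524) + 2405 = (31*(31 + 2*(2 + 1)) - 1524) + 2405 = (31*(31 + 2*3) - 1524) + 2405 = (31*(31 + 6) - 1524) + 2405 = (31*37 - 1524) + 2405 = (1147 - 1524) + 2405 = -377 + 2405 = 2028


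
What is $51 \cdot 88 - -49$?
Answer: $4537$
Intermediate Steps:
$51 \cdot 88 - -49 = 4488 + \left(-5 + 54\right) = 4488 + 49 = 4537$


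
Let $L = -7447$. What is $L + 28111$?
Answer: $20664$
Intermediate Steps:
$L + 28111 = -7447 + 28111 = 20664$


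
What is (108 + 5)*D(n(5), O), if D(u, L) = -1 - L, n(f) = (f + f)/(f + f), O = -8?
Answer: 791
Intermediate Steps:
n(f) = 1 (n(f) = (2*f)/((2*f)) = (2*f)*(1/(2*f)) = 1)
(108 + 5)*D(n(5), O) = (108 + 5)*(-1 - 1*(-8)) = 113*(-1 + 8) = 113*7 = 791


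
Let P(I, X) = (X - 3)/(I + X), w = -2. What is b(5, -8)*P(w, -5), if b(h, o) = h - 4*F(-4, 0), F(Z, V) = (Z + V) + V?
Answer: 24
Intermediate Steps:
F(Z, V) = Z + 2*V (F(Z, V) = (V + Z) + V = Z + 2*V)
b(h, o) = 16 + h (b(h, o) = h - 4*(-4 + 2*0) = h - 4*(-4 + 0) = h - 4*(-4) = h + 16 = 16 + h)
P(I, X) = (-3 + X)/(I + X)
b(5, -8)*P(w, -5) = (16 + 5)*((-3 - 5)/(-2 - 5)) = 21*(-8/(-7)) = 21*(-⅐*(-8)) = 21*(8/7) = 24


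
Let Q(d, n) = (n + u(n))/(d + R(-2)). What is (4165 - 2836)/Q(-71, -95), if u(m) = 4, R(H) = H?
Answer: 97017/91 ≈ 1066.1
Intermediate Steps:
Q(d, n) = (4 + n)/(-2 + d) (Q(d, n) = (n + 4)/(d - 2) = (4 + n)/(-2 + d))
(4165 - 2836)/Q(-71, -95) = (4165 - 2836)/(((4 - 95)/(-2 - 71))) = 1329/((-91/(-73))) = 1329/((-1/73*(-91))) = 1329/(91/73) = 1329*(73/91) = 97017/91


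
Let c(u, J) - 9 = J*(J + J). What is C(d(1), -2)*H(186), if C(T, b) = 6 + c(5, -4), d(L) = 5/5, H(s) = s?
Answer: 8742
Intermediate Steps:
d(L) = 1 (d(L) = 5*(⅕) = 1)
c(u, J) = 9 + 2*J² (c(u, J) = 9 + J*(J + J) = 9 + J*(2*J) = 9 + 2*J²)
C(T, b) = 47 (C(T, b) = 6 + (9 + 2*(-4)²) = 6 + (9 + 2*16) = 6 + (9 + 32) = 6 + 41 = 47)
C(d(1), -2)*H(186) = 47*186 = 8742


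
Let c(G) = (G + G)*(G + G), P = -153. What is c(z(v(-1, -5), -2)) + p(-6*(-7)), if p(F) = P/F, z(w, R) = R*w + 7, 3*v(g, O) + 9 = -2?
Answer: 103085/126 ≈ 818.13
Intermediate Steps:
v(g, O) = -11/3 (v(g, O) = -3 + (1/3)*(-2) = -3 - 2/3 = -11/3)
z(w, R) = 7 + R*w
p(F) = -153/F
c(G) = 4*G**2 (c(G) = (2*G)*(2*G) = 4*G**2)
c(z(v(-1, -5), -2)) + p(-6*(-7)) = 4*(7 - 2*(-11/3))**2 - 153/((-6*(-7))) = 4*(7 + 22/3)**2 - 153/42 = 4*(43/3)**2 - 153*1/42 = 4*(1849/9) - 51/14 = 7396/9 - 51/14 = 103085/126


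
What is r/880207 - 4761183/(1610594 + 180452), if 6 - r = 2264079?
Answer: -8245885495239/1576491226522 ≈ -5.2305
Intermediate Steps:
r = -2264073 (r = 6 - 1*2264079 = 6 - 2264079 = -2264073)
r/880207 - 4761183/(1610594 + 180452) = -2264073/880207 - 4761183/(1610594 + 180452) = -2264073*1/880207 - 4761183/1791046 = -2264073/880207 - 4761183*1/1791046 = -2264073/880207 - 4761183/1791046 = -8245885495239/1576491226522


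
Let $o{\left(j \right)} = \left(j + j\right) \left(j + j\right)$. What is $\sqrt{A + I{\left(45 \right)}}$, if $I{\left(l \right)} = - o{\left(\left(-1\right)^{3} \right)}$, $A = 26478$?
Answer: $\sqrt{26474} \approx 162.71$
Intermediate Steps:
$o{\left(j \right)} = 4 j^{2}$ ($o{\left(j \right)} = 2 j 2 j = 4 j^{2}$)
$I{\left(l \right)} = -4$ ($I{\left(l \right)} = - 4 \left(\left(-1\right)^{3}\right)^{2} = - 4 \left(-1\right)^{2} = - 4 \cdot 1 = \left(-1\right) 4 = -4$)
$\sqrt{A + I{\left(45 \right)}} = \sqrt{26478 - 4} = \sqrt{26474}$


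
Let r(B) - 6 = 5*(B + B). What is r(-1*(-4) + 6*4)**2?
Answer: 81796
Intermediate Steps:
r(B) = 6 + 10*B (r(B) = 6 + 5*(B + B) = 6 + 5*(2*B) = 6 + 10*B)
r(-1*(-4) + 6*4)**2 = (6 + 10*(-1*(-4) + 6*4))**2 = (6 + 10*(4 + 24))**2 = (6 + 10*28)**2 = (6 + 280)**2 = 286**2 = 81796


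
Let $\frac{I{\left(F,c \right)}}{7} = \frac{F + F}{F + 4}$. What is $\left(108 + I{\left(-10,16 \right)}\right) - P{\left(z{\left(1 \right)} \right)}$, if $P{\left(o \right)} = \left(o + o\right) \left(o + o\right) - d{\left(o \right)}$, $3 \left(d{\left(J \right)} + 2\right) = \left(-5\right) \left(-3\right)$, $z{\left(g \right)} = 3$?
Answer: $\frac{295}{3} \approx 98.333$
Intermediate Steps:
$I{\left(F,c \right)} = \frac{14 F}{4 + F}$ ($I{\left(F,c \right)} = 7 \frac{F + F}{F + 4} = 7 \frac{2 F}{4 + F} = \frac{14 F}{4 + F}$)
$d{\left(J \right)} = 3$ ($d{\left(J \right)} = -2 + \frac{\left(-5\right) \left(-3\right)}{3} = -2 + \frac{1}{3} \cdot 15 = -2 + 5 = 3$)
$P{\left(o \right)} = -3 + 4 o^{2}$ ($P{\left(o \right)} = \left(o + o\right) \left(o + o\right) - 3 = 2 o 2 o - 3 = 4 o^{2} - 3 = -3 + 4 o^{2}$)
$\left(108 + I{\left(-10,16 \right)}\right) - P{\left(z{\left(1 \right)} \right)} = \left(108 + 14 \left(-10\right) \frac{1}{4 - 10}\right) - \left(-3 + 4 \cdot 3^{2}\right) = \left(108 + 14 \left(-10\right) \frac{1}{-6}\right) - \left(-3 + 4 \cdot 9\right) = \left(108 + 14 \left(-10\right) \left(- \frac{1}{6}\right)\right) - \left(-3 + 36\right) = \left(108 + \frac{70}{3}\right) - 33 = \frac{394}{3} - 33 = \frac{295}{3}$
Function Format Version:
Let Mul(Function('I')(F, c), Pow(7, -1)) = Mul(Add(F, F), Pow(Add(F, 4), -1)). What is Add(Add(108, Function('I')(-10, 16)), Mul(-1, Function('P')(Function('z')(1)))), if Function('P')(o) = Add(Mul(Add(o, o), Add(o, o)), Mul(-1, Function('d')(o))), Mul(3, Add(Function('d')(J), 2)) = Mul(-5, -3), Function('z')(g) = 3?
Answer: Rational(295, 3) ≈ 98.333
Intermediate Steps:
Function('I')(F, c) = Mul(14, F, Pow(Add(4, F), -1)) (Function('I')(F, c) = Mul(7, Mul(Add(F, F), Pow(Add(F, 4), -1))) = Mul(7, Mul(Mul(2, F), Pow(Add(4, F), -1))) = Mul(7, Mul(2, F, Pow(Add(4, F), -1))) = Mul(14, F, Pow(Add(4, F), -1)))
Function('d')(J) = 3 (Function('d')(J) = Add(-2, Mul(Rational(1, 3), Mul(-5, -3))) = Add(-2, Mul(Rational(1, 3), 15)) = Add(-2, 5) = 3)
Function('P')(o) = Add(-3, Mul(4, Pow(o, 2))) (Function('P')(o) = Add(Mul(Add(o, o), Add(o, o)), Mul(-1, 3)) = Add(Mul(Mul(2, o), Mul(2, o)), -3) = Add(Mul(4, Pow(o, 2)), -3) = Add(-3, Mul(4, Pow(o, 2))))
Add(Add(108, Function('I')(-10, 16)), Mul(-1, Function('P')(Function('z')(1)))) = Add(Add(108, Mul(14, -10, Pow(Add(4, -10), -1))), Mul(-1, Add(-3, Mul(4, Pow(3, 2))))) = Add(Add(108, Mul(14, -10, Pow(-6, -1))), Mul(-1, Add(-3, Mul(4, 9)))) = Add(Add(108, Mul(14, -10, Rational(-1, 6))), Mul(-1, Add(-3, 36))) = Add(Add(108, Rational(70, 3)), Mul(-1, 33)) = Add(Rational(394, 3), -33) = Rational(295, 3)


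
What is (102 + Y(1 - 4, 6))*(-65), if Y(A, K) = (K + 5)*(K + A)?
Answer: -8775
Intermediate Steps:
Y(A, K) = (5 + K)*(A + K)
(102 + Y(1 - 4, 6))*(-65) = (102 + (6² + 5*(1 - 4) + 5*6 + (1 - 4)*6))*(-65) = (102 + (36 + 5*(-3) + 30 - 3*6))*(-65) = (102 + (36 - 15 + 30 - 18))*(-65) = (102 + 33)*(-65) = 135*(-65) = -8775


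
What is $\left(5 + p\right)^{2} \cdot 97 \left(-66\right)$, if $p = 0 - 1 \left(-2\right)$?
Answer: $-313698$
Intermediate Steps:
$p = 2$ ($p = 0 - -2 = 0 + 2 = 2$)
$\left(5 + p\right)^{2} \cdot 97 \left(-66\right) = \left(5 + 2\right)^{2} \cdot 97 \left(-66\right) = 7^{2} \cdot 97 \left(-66\right) = 49 \cdot 97 \left(-66\right) = 4753 \left(-66\right) = -313698$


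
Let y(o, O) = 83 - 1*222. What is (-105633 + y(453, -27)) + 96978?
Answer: -8794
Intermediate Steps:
y(o, O) = -139 (y(o, O) = 83 - 222 = -139)
(-105633 + y(453, -27)) + 96978 = (-105633 - 139) + 96978 = -105772 + 96978 = -8794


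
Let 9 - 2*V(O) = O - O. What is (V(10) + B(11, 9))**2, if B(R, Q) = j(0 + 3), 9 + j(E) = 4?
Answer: 1/4 ≈ 0.25000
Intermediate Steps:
V(O) = 9/2 (V(O) = 9/2 - (O - O)/2 = 9/2 - 1/2*0 = 9/2 + 0 = 9/2)
j(E) = -5 (j(E) = -9 + 4 = -5)
B(R, Q) = -5
(V(10) + B(11, 9))**2 = (9/2 - 5)**2 = (-1/2)**2 = 1/4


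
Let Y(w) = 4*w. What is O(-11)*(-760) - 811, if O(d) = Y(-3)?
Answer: 8309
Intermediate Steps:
O(d) = -12 (O(d) = 4*(-3) = -12)
O(-11)*(-760) - 811 = -12*(-760) - 811 = 9120 - 811 = 8309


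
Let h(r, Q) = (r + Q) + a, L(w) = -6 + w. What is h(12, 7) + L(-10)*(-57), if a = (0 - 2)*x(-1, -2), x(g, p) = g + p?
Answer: 937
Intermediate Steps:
a = 6 (a = (0 - 2)*(-1 - 2) = -2*(-3) = 6)
h(r, Q) = 6 + Q + r (h(r, Q) = (r + Q) + 6 = (Q + r) + 6 = 6 + Q + r)
h(12, 7) + L(-10)*(-57) = (6 + 7 + 12) + (-6 - 10)*(-57) = 25 - 16*(-57) = 25 + 912 = 937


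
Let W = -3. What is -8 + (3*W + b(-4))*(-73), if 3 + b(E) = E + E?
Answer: 1452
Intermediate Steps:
b(E) = -3 + 2*E (b(E) = -3 + (E + E) = -3 + 2*E)
-8 + (3*W + b(-4))*(-73) = -8 + (3*(-3) + (-3 + 2*(-4)))*(-73) = -8 + (-9 + (-3 - 8))*(-73) = -8 + (-9 - 11)*(-73) = -8 - 20*(-73) = -8 + 1460 = 1452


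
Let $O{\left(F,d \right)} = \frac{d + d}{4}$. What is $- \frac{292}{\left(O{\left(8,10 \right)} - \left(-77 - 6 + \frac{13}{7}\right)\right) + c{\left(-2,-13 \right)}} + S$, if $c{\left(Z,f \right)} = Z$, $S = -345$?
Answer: $- \frac{205249}{589} \approx -348.47$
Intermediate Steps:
$O{\left(F,d \right)} = \frac{d}{2}$ ($O{\left(F,d \right)} = 2 d \frac{1}{4} = \frac{d}{2}$)
$- \frac{292}{\left(O{\left(8,10 \right)} - \left(-77 - 6 + \frac{13}{7}\right)\right) + c{\left(-2,-13 \right)}} + S = - \frac{292}{\left(\frac{1}{2} \cdot 10 - \left(-77 - 6 + \frac{13}{7}\right)\right) - 2} - 345 = - \frac{292}{\left(5 - \left(-77 - 6 + \frac{13}{7}\right)\right) - 2} - 345 = - \frac{292}{\left(5 + \left(77 - \left(-6 + \frac{13}{7}\right)\right)\right) - 2} - 345 = - \frac{292}{\left(5 + \left(77 - - \frac{29}{7}\right)\right) - 2} - 345 = - \frac{292}{\left(5 + \left(77 + \frac{29}{7}\right)\right) - 2} - 345 = - \frac{292}{\left(5 + \frac{568}{7}\right) - 2} - 345 = - \frac{292}{\frac{603}{7} - 2} - 345 = - \frac{292}{\frac{589}{7}} - 345 = \left(-292\right) \frac{7}{589} - 345 = - \frac{2044}{589} - 345 = - \frac{205249}{589}$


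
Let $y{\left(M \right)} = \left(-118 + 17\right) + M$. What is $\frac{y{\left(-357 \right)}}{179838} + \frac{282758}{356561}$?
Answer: $\frac{25343664133}{32061608559} \approx 0.79047$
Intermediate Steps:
$y{\left(M \right)} = -101 + M$
$\frac{y{\left(-357 \right)}}{179838} + \frac{282758}{356561} = \frac{-101 - 357}{179838} + \frac{282758}{356561} = \left(-458\right) \frac{1}{179838} + 282758 \cdot \frac{1}{356561} = - \frac{229}{89919} + \frac{282758}{356561} = \frac{25343664133}{32061608559}$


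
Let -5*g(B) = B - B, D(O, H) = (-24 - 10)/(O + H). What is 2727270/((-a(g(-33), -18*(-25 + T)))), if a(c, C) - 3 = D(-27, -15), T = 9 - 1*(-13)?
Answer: -5727267/8 ≈ -7.1591e+5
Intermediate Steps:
T = 22 (T = 9 + 13 = 22)
D(O, H) = -34/(H + O)
g(B) = 0 (g(B) = -(B - B)/5 = -⅕*0 = 0)
a(c, C) = 80/21 (a(c, C) = 3 - 34/(-15 - 27) = 3 - 34/(-42) = 3 - 34*(-1/42) = 3 + 17/21 = 80/21)
2727270/((-a(g(-33), -18*(-25 + T)))) = 2727270/((-1*80/21)) = 2727270/(-80/21) = 2727270*(-21/80) = -5727267/8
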